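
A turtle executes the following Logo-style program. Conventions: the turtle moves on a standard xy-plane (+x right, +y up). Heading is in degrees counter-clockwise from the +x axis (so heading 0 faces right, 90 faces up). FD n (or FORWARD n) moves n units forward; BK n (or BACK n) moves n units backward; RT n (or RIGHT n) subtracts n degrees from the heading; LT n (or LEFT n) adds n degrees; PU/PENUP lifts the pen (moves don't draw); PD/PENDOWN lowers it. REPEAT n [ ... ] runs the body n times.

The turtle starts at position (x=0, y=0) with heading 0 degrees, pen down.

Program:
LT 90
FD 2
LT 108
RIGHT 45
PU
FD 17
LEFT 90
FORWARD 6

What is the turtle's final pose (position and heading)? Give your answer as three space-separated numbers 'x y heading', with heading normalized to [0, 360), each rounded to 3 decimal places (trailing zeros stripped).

Answer: -17.871 4.372 243

Derivation:
Executing turtle program step by step:
Start: pos=(0,0), heading=0, pen down
LT 90: heading 0 -> 90
FD 2: (0,0) -> (0,2) [heading=90, draw]
LT 108: heading 90 -> 198
RT 45: heading 198 -> 153
PU: pen up
FD 17: (0,2) -> (-15.147,9.718) [heading=153, move]
LT 90: heading 153 -> 243
FD 6: (-15.147,9.718) -> (-17.871,4.372) [heading=243, move]
Final: pos=(-17.871,4.372), heading=243, 1 segment(s) drawn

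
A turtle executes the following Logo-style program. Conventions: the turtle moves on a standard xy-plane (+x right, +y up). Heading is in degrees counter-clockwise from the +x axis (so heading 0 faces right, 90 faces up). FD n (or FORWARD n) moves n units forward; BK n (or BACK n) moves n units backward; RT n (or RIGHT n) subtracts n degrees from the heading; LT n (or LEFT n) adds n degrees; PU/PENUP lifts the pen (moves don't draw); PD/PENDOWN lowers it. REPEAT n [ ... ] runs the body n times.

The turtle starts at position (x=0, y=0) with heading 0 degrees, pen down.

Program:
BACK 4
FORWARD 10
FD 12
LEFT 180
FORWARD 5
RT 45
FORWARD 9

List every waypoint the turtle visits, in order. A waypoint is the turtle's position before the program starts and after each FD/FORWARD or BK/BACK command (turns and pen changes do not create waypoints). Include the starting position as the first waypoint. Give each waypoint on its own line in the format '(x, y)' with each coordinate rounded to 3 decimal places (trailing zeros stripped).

Executing turtle program step by step:
Start: pos=(0,0), heading=0, pen down
BK 4: (0,0) -> (-4,0) [heading=0, draw]
FD 10: (-4,0) -> (6,0) [heading=0, draw]
FD 12: (6,0) -> (18,0) [heading=0, draw]
LT 180: heading 0 -> 180
FD 5: (18,0) -> (13,0) [heading=180, draw]
RT 45: heading 180 -> 135
FD 9: (13,0) -> (6.636,6.364) [heading=135, draw]
Final: pos=(6.636,6.364), heading=135, 5 segment(s) drawn
Waypoints (6 total):
(0, 0)
(-4, 0)
(6, 0)
(18, 0)
(13, 0)
(6.636, 6.364)

Answer: (0, 0)
(-4, 0)
(6, 0)
(18, 0)
(13, 0)
(6.636, 6.364)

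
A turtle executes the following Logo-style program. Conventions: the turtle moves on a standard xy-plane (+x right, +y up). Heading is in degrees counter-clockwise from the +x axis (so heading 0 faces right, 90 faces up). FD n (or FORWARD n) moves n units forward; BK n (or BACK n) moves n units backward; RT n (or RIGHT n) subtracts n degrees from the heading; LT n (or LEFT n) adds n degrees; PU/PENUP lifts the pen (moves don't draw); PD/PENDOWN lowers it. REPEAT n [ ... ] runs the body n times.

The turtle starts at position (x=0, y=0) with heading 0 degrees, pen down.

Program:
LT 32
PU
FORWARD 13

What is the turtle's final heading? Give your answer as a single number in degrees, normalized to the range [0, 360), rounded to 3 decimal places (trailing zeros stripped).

Answer: 32

Derivation:
Executing turtle program step by step:
Start: pos=(0,0), heading=0, pen down
LT 32: heading 0 -> 32
PU: pen up
FD 13: (0,0) -> (11.025,6.889) [heading=32, move]
Final: pos=(11.025,6.889), heading=32, 0 segment(s) drawn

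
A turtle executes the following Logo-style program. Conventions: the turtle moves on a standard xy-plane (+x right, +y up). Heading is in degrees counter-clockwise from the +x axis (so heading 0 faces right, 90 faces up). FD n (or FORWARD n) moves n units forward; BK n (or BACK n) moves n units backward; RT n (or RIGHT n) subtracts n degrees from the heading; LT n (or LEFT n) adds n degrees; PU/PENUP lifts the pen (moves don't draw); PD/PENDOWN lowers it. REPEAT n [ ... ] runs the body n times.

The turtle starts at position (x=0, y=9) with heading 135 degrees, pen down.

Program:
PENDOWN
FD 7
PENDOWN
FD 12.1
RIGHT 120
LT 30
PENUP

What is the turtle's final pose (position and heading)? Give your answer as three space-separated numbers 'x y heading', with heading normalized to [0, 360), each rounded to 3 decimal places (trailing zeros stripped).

Answer: -13.506 22.506 45

Derivation:
Executing turtle program step by step:
Start: pos=(0,9), heading=135, pen down
PD: pen down
FD 7: (0,9) -> (-4.95,13.95) [heading=135, draw]
PD: pen down
FD 12.1: (-4.95,13.95) -> (-13.506,22.506) [heading=135, draw]
RT 120: heading 135 -> 15
LT 30: heading 15 -> 45
PU: pen up
Final: pos=(-13.506,22.506), heading=45, 2 segment(s) drawn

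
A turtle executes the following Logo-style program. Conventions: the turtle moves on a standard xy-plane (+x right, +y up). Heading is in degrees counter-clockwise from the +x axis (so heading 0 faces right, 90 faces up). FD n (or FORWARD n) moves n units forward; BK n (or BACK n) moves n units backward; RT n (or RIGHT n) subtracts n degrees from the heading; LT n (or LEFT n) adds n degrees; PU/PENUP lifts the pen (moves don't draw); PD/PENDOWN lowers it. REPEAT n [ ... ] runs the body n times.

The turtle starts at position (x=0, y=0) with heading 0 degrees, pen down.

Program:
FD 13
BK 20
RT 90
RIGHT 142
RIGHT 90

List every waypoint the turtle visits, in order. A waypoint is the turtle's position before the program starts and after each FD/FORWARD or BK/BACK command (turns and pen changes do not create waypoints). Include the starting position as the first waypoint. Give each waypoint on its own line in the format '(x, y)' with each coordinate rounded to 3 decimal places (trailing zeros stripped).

Executing turtle program step by step:
Start: pos=(0,0), heading=0, pen down
FD 13: (0,0) -> (13,0) [heading=0, draw]
BK 20: (13,0) -> (-7,0) [heading=0, draw]
RT 90: heading 0 -> 270
RT 142: heading 270 -> 128
RT 90: heading 128 -> 38
Final: pos=(-7,0), heading=38, 2 segment(s) drawn
Waypoints (3 total):
(0, 0)
(13, 0)
(-7, 0)

Answer: (0, 0)
(13, 0)
(-7, 0)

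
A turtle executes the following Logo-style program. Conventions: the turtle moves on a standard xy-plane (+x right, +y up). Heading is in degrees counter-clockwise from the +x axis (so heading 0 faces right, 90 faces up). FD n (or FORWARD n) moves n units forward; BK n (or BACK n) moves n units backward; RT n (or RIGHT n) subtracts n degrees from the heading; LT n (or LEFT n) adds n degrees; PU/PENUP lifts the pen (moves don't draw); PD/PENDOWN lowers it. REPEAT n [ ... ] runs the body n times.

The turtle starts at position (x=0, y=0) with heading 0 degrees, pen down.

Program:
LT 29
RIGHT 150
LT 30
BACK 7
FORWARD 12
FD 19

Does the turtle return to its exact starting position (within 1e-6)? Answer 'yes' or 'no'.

Answer: no

Derivation:
Executing turtle program step by step:
Start: pos=(0,0), heading=0, pen down
LT 29: heading 0 -> 29
RT 150: heading 29 -> 239
LT 30: heading 239 -> 269
BK 7: (0,0) -> (0.122,6.999) [heading=269, draw]
FD 12: (0.122,6.999) -> (-0.087,-4.999) [heading=269, draw]
FD 19: (-0.087,-4.999) -> (-0.419,-23.996) [heading=269, draw]
Final: pos=(-0.419,-23.996), heading=269, 3 segment(s) drawn

Start position: (0, 0)
Final position: (-0.419, -23.996)
Distance = 24; >= 1e-6 -> NOT closed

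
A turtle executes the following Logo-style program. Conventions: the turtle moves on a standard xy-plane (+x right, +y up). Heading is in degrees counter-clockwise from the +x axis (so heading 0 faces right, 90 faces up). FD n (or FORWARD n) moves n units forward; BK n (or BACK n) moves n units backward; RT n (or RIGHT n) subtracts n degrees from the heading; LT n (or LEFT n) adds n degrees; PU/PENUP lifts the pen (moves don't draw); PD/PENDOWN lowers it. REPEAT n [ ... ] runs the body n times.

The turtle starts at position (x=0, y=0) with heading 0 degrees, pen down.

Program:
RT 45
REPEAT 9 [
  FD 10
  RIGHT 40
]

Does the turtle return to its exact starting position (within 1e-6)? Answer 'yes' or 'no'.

Answer: yes

Derivation:
Executing turtle program step by step:
Start: pos=(0,0), heading=0, pen down
RT 45: heading 0 -> 315
REPEAT 9 [
  -- iteration 1/9 --
  FD 10: (0,0) -> (7.071,-7.071) [heading=315, draw]
  RT 40: heading 315 -> 275
  -- iteration 2/9 --
  FD 10: (7.071,-7.071) -> (7.943,-17.033) [heading=275, draw]
  RT 40: heading 275 -> 235
  -- iteration 3/9 --
  FD 10: (7.943,-17.033) -> (2.207,-25.225) [heading=235, draw]
  RT 40: heading 235 -> 195
  -- iteration 4/9 --
  FD 10: (2.207,-25.225) -> (-7.452,-27.813) [heading=195, draw]
  RT 40: heading 195 -> 155
  -- iteration 5/9 --
  FD 10: (-7.452,-27.813) -> (-16.515,-23.587) [heading=155, draw]
  RT 40: heading 155 -> 115
  -- iteration 6/9 --
  FD 10: (-16.515,-23.587) -> (-20.742,-14.523) [heading=115, draw]
  RT 40: heading 115 -> 75
  -- iteration 7/9 --
  FD 10: (-20.742,-14.523) -> (-18.153,-4.864) [heading=75, draw]
  RT 40: heading 75 -> 35
  -- iteration 8/9 --
  FD 10: (-18.153,-4.864) -> (-9.962,0.872) [heading=35, draw]
  RT 40: heading 35 -> 355
  -- iteration 9/9 --
  FD 10: (-9.962,0.872) -> (0,0) [heading=355, draw]
  RT 40: heading 355 -> 315
]
Final: pos=(0,0), heading=315, 9 segment(s) drawn

Start position: (0, 0)
Final position: (0, 0)
Distance = 0; < 1e-6 -> CLOSED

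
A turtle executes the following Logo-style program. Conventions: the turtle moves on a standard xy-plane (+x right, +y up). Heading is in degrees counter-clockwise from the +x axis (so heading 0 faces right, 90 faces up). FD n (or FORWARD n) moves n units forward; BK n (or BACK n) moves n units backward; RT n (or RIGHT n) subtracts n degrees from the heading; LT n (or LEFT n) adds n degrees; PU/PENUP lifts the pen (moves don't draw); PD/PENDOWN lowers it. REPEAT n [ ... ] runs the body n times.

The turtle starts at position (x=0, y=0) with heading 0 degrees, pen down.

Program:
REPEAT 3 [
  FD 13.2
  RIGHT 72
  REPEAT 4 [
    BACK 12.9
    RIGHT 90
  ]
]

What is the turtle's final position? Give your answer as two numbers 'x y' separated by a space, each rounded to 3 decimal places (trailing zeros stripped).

Executing turtle program step by step:
Start: pos=(0,0), heading=0, pen down
REPEAT 3 [
  -- iteration 1/3 --
  FD 13.2: (0,0) -> (13.2,0) [heading=0, draw]
  RT 72: heading 0 -> 288
  REPEAT 4 [
    -- iteration 1/4 --
    BK 12.9: (13.2,0) -> (9.214,12.269) [heading=288, draw]
    RT 90: heading 288 -> 198
    -- iteration 2/4 --
    BK 12.9: (9.214,12.269) -> (21.482,16.255) [heading=198, draw]
    RT 90: heading 198 -> 108
    -- iteration 3/4 --
    BK 12.9: (21.482,16.255) -> (25.469,3.986) [heading=108, draw]
    RT 90: heading 108 -> 18
    -- iteration 4/4 --
    BK 12.9: (25.469,3.986) -> (13.2,0) [heading=18, draw]
    RT 90: heading 18 -> 288
  ]
  -- iteration 2/3 --
  FD 13.2: (13.2,0) -> (17.279,-12.554) [heading=288, draw]
  RT 72: heading 288 -> 216
  REPEAT 4 [
    -- iteration 1/4 --
    BK 12.9: (17.279,-12.554) -> (27.715,-4.972) [heading=216, draw]
    RT 90: heading 216 -> 126
    -- iteration 2/4 --
    BK 12.9: (27.715,-4.972) -> (35.298,-15.408) [heading=126, draw]
    RT 90: heading 126 -> 36
    -- iteration 3/4 --
    BK 12.9: (35.298,-15.408) -> (24.861,-22.99) [heading=36, draw]
    RT 90: heading 36 -> 306
    -- iteration 4/4 --
    BK 12.9: (24.861,-22.99) -> (17.279,-12.554) [heading=306, draw]
    RT 90: heading 306 -> 216
  ]
  -- iteration 3/3 --
  FD 13.2: (17.279,-12.554) -> (6.6,-20.313) [heading=216, draw]
  RT 72: heading 216 -> 144
  REPEAT 4 [
    -- iteration 1/4 --
    BK 12.9: (6.6,-20.313) -> (17.036,-27.895) [heading=144, draw]
    RT 90: heading 144 -> 54
    -- iteration 2/4 --
    BK 12.9: (17.036,-27.895) -> (9.454,-38.331) [heading=54, draw]
    RT 90: heading 54 -> 324
    -- iteration 3/4 --
    BK 12.9: (9.454,-38.331) -> (-0.982,-30.749) [heading=324, draw]
    RT 90: heading 324 -> 234
    -- iteration 4/4 --
    BK 12.9: (-0.982,-30.749) -> (6.6,-20.313) [heading=234, draw]
    RT 90: heading 234 -> 144
  ]
]
Final: pos=(6.6,-20.313), heading=144, 15 segment(s) drawn

Answer: 6.6 -20.313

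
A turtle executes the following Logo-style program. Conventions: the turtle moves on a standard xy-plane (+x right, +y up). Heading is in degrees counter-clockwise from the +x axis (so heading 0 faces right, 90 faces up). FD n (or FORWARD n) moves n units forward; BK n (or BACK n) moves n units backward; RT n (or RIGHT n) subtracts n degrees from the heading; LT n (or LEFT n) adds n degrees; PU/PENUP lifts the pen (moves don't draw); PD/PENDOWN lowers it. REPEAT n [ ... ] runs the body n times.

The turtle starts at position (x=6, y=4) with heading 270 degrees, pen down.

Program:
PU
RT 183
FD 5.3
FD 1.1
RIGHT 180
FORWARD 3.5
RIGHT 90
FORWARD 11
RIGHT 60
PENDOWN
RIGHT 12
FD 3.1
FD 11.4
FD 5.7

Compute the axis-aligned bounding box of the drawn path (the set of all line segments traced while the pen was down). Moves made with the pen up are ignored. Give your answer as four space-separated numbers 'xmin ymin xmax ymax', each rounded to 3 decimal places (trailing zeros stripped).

Executing turtle program step by step:
Start: pos=(6,4), heading=270, pen down
PU: pen up
RT 183: heading 270 -> 87
FD 5.3: (6,4) -> (6.277,9.293) [heading=87, move]
FD 1.1: (6.277,9.293) -> (6.335,10.391) [heading=87, move]
RT 180: heading 87 -> 267
FD 3.5: (6.335,10.391) -> (6.152,6.896) [heading=267, move]
RT 90: heading 267 -> 177
FD 11: (6.152,6.896) -> (-4.833,7.472) [heading=177, move]
RT 60: heading 177 -> 117
PD: pen down
RT 12: heading 117 -> 105
FD 3.1: (-4.833,7.472) -> (-5.635,10.466) [heading=105, draw]
FD 11.4: (-5.635,10.466) -> (-8.586,21.478) [heading=105, draw]
FD 5.7: (-8.586,21.478) -> (-10.061,26.983) [heading=105, draw]
Final: pos=(-10.061,26.983), heading=105, 3 segment(s) drawn

Segment endpoints: x in {-10.061, -8.586, -5.635, -4.833}, y in {7.472, 10.466, 21.478, 26.983}
xmin=-10.061, ymin=7.472, xmax=-4.833, ymax=26.983

Answer: -10.061 7.472 -4.833 26.983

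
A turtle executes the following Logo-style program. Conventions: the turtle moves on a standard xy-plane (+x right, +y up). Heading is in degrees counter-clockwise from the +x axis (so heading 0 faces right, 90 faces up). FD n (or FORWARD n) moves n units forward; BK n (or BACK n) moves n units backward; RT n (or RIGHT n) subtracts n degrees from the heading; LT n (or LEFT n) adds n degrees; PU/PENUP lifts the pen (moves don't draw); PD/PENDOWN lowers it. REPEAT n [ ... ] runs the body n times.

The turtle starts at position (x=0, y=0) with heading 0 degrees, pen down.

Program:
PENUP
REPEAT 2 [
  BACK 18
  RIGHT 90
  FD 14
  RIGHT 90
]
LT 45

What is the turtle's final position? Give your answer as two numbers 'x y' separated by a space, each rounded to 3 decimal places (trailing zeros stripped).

Executing turtle program step by step:
Start: pos=(0,0), heading=0, pen down
PU: pen up
REPEAT 2 [
  -- iteration 1/2 --
  BK 18: (0,0) -> (-18,0) [heading=0, move]
  RT 90: heading 0 -> 270
  FD 14: (-18,0) -> (-18,-14) [heading=270, move]
  RT 90: heading 270 -> 180
  -- iteration 2/2 --
  BK 18: (-18,-14) -> (0,-14) [heading=180, move]
  RT 90: heading 180 -> 90
  FD 14: (0,-14) -> (0,0) [heading=90, move]
  RT 90: heading 90 -> 0
]
LT 45: heading 0 -> 45
Final: pos=(0,0), heading=45, 0 segment(s) drawn

Answer: 0 0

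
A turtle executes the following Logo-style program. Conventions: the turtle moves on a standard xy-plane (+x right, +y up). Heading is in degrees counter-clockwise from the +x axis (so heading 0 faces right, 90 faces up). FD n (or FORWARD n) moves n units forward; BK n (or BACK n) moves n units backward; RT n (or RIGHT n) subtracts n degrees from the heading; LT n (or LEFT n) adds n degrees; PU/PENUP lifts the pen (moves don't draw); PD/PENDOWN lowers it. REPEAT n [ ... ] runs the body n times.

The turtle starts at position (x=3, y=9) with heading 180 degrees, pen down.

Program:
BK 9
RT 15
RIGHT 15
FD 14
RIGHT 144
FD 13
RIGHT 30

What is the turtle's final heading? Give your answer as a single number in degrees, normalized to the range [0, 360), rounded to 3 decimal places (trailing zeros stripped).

Executing turtle program step by step:
Start: pos=(3,9), heading=180, pen down
BK 9: (3,9) -> (12,9) [heading=180, draw]
RT 15: heading 180 -> 165
RT 15: heading 165 -> 150
FD 14: (12,9) -> (-0.124,16) [heading=150, draw]
RT 144: heading 150 -> 6
FD 13: (-0.124,16) -> (12.804,17.359) [heading=6, draw]
RT 30: heading 6 -> 336
Final: pos=(12.804,17.359), heading=336, 3 segment(s) drawn

Answer: 336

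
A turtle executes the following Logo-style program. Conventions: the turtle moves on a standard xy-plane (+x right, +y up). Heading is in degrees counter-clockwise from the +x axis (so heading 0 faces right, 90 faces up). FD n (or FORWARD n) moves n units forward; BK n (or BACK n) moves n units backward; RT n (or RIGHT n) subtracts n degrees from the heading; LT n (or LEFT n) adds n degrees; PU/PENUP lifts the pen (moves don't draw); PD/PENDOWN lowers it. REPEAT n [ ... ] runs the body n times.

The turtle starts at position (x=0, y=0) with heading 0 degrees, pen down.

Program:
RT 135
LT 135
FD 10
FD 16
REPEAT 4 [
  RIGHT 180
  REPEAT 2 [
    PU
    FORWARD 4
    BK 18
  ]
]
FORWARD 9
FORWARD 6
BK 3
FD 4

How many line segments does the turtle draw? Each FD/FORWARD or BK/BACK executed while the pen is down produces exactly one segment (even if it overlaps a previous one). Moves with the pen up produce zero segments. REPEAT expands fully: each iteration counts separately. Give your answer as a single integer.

Answer: 2

Derivation:
Executing turtle program step by step:
Start: pos=(0,0), heading=0, pen down
RT 135: heading 0 -> 225
LT 135: heading 225 -> 0
FD 10: (0,0) -> (10,0) [heading=0, draw]
FD 16: (10,0) -> (26,0) [heading=0, draw]
REPEAT 4 [
  -- iteration 1/4 --
  RT 180: heading 0 -> 180
  REPEAT 2 [
    -- iteration 1/2 --
    PU: pen up
    FD 4: (26,0) -> (22,0) [heading=180, move]
    BK 18: (22,0) -> (40,0) [heading=180, move]
    -- iteration 2/2 --
    PU: pen up
    FD 4: (40,0) -> (36,0) [heading=180, move]
    BK 18: (36,0) -> (54,0) [heading=180, move]
  ]
  -- iteration 2/4 --
  RT 180: heading 180 -> 0
  REPEAT 2 [
    -- iteration 1/2 --
    PU: pen up
    FD 4: (54,0) -> (58,0) [heading=0, move]
    BK 18: (58,0) -> (40,0) [heading=0, move]
    -- iteration 2/2 --
    PU: pen up
    FD 4: (40,0) -> (44,0) [heading=0, move]
    BK 18: (44,0) -> (26,0) [heading=0, move]
  ]
  -- iteration 3/4 --
  RT 180: heading 0 -> 180
  REPEAT 2 [
    -- iteration 1/2 --
    PU: pen up
    FD 4: (26,0) -> (22,0) [heading=180, move]
    BK 18: (22,0) -> (40,0) [heading=180, move]
    -- iteration 2/2 --
    PU: pen up
    FD 4: (40,0) -> (36,0) [heading=180, move]
    BK 18: (36,0) -> (54,0) [heading=180, move]
  ]
  -- iteration 4/4 --
  RT 180: heading 180 -> 0
  REPEAT 2 [
    -- iteration 1/2 --
    PU: pen up
    FD 4: (54,0) -> (58,0) [heading=0, move]
    BK 18: (58,0) -> (40,0) [heading=0, move]
    -- iteration 2/2 --
    PU: pen up
    FD 4: (40,0) -> (44,0) [heading=0, move]
    BK 18: (44,0) -> (26,0) [heading=0, move]
  ]
]
FD 9: (26,0) -> (35,0) [heading=0, move]
FD 6: (35,0) -> (41,0) [heading=0, move]
BK 3: (41,0) -> (38,0) [heading=0, move]
FD 4: (38,0) -> (42,0) [heading=0, move]
Final: pos=(42,0), heading=0, 2 segment(s) drawn
Segments drawn: 2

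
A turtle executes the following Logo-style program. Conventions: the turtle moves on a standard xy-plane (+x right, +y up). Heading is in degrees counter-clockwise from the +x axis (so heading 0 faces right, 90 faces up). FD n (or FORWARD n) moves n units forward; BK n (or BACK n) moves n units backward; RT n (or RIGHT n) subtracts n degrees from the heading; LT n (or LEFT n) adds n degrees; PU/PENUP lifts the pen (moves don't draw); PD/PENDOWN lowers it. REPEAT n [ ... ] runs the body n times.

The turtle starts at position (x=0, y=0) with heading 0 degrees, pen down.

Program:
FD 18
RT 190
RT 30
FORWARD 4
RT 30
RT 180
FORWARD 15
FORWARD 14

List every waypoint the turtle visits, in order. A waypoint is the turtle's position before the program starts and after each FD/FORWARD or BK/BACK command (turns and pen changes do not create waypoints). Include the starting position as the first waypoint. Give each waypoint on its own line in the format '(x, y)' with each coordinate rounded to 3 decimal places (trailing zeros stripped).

Answer: (0, 0)
(18, 0)
(14.936, 2.571)
(20.066, -11.524)
(24.854, -24.68)

Derivation:
Executing turtle program step by step:
Start: pos=(0,0), heading=0, pen down
FD 18: (0,0) -> (18,0) [heading=0, draw]
RT 190: heading 0 -> 170
RT 30: heading 170 -> 140
FD 4: (18,0) -> (14.936,2.571) [heading=140, draw]
RT 30: heading 140 -> 110
RT 180: heading 110 -> 290
FD 15: (14.936,2.571) -> (20.066,-11.524) [heading=290, draw]
FD 14: (20.066,-11.524) -> (24.854,-24.68) [heading=290, draw]
Final: pos=(24.854,-24.68), heading=290, 4 segment(s) drawn
Waypoints (5 total):
(0, 0)
(18, 0)
(14.936, 2.571)
(20.066, -11.524)
(24.854, -24.68)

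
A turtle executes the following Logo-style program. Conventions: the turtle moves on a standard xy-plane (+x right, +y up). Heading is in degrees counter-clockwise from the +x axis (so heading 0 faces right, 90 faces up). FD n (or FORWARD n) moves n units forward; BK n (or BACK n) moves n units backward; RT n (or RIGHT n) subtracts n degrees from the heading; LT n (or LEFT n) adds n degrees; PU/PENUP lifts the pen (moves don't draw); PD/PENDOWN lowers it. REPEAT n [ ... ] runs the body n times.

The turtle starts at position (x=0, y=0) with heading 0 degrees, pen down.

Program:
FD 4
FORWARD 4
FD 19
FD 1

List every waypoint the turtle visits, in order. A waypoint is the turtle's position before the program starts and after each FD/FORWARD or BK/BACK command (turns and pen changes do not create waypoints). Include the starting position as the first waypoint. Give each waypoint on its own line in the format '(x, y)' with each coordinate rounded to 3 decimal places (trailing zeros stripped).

Answer: (0, 0)
(4, 0)
(8, 0)
(27, 0)
(28, 0)

Derivation:
Executing turtle program step by step:
Start: pos=(0,0), heading=0, pen down
FD 4: (0,0) -> (4,0) [heading=0, draw]
FD 4: (4,0) -> (8,0) [heading=0, draw]
FD 19: (8,0) -> (27,0) [heading=0, draw]
FD 1: (27,0) -> (28,0) [heading=0, draw]
Final: pos=(28,0), heading=0, 4 segment(s) drawn
Waypoints (5 total):
(0, 0)
(4, 0)
(8, 0)
(27, 0)
(28, 0)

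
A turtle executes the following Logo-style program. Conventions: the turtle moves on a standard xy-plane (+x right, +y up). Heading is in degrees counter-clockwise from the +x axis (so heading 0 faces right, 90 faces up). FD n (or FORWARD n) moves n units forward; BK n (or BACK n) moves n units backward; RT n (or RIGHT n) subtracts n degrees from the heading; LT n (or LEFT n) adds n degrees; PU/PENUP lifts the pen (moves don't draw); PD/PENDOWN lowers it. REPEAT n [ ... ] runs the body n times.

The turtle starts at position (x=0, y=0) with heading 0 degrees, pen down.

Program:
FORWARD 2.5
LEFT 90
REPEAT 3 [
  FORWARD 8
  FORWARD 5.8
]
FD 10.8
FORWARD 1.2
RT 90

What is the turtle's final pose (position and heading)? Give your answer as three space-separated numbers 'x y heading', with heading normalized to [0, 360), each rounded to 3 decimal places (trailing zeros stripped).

Executing turtle program step by step:
Start: pos=(0,0), heading=0, pen down
FD 2.5: (0,0) -> (2.5,0) [heading=0, draw]
LT 90: heading 0 -> 90
REPEAT 3 [
  -- iteration 1/3 --
  FD 8: (2.5,0) -> (2.5,8) [heading=90, draw]
  FD 5.8: (2.5,8) -> (2.5,13.8) [heading=90, draw]
  -- iteration 2/3 --
  FD 8: (2.5,13.8) -> (2.5,21.8) [heading=90, draw]
  FD 5.8: (2.5,21.8) -> (2.5,27.6) [heading=90, draw]
  -- iteration 3/3 --
  FD 8: (2.5,27.6) -> (2.5,35.6) [heading=90, draw]
  FD 5.8: (2.5,35.6) -> (2.5,41.4) [heading=90, draw]
]
FD 10.8: (2.5,41.4) -> (2.5,52.2) [heading=90, draw]
FD 1.2: (2.5,52.2) -> (2.5,53.4) [heading=90, draw]
RT 90: heading 90 -> 0
Final: pos=(2.5,53.4), heading=0, 9 segment(s) drawn

Answer: 2.5 53.4 0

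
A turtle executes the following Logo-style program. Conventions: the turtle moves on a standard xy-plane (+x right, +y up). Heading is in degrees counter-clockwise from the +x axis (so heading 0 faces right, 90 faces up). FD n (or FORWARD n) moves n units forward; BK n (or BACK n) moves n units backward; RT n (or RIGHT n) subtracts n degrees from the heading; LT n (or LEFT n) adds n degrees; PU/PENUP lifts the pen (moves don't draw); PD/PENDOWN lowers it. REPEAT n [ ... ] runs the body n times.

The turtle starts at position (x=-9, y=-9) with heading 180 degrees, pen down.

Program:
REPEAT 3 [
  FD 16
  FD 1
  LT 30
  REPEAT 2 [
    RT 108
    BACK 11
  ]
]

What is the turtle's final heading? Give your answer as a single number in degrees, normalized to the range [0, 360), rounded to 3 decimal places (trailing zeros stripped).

Answer: 342

Derivation:
Executing turtle program step by step:
Start: pos=(-9,-9), heading=180, pen down
REPEAT 3 [
  -- iteration 1/3 --
  FD 16: (-9,-9) -> (-25,-9) [heading=180, draw]
  FD 1: (-25,-9) -> (-26,-9) [heading=180, draw]
  LT 30: heading 180 -> 210
  REPEAT 2 [
    -- iteration 1/2 --
    RT 108: heading 210 -> 102
    BK 11: (-26,-9) -> (-23.713,-19.76) [heading=102, draw]
    -- iteration 2/2 --
    RT 108: heading 102 -> 354
    BK 11: (-23.713,-19.76) -> (-34.653,-18.61) [heading=354, draw]
  ]
  -- iteration 2/3 --
  FD 16: (-34.653,-18.61) -> (-18.74,-20.282) [heading=354, draw]
  FD 1: (-18.74,-20.282) -> (-17.746,-20.387) [heading=354, draw]
  LT 30: heading 354 -> 24
  REPEAT 2 [
    -- iteration 1/2 --
    RT 108: heading 24 -> 276
    BK 11: (-17.746,-20.387) -> (-18.896,-9.447) [heading=276, draw]
    -- iteration 2/2 --
    RT 108: heading 276 -> 168
    BK 11: (-18.896,-9.447) -> (-8.136,-11.734) [heading=168, draw]
  ]
  -- iteration 3/3 --
  FD 16: (-8.136,-11.734) -> (-23.786,-8.407) [heading=168, draw]
  FD 1: (-23.786,-8.407) -> (-24.765,-8.2) [heading=168, draw]
  LT 30: heading 168 -> 198
  REPEAT 2 [
    -- iteration 1/2 --
    RT 108: heading 198 -> 90
    BK 11: (-24.765,-8.2) -> (-24.765,-19.2) [heading=90, draw]
    -- iteration 2/2 --
    RT 108: heading 90 -> 342
    BK 11: (-24.765,-19.2) -> (-35.226,-15.8) [heading=342, draw]
  ]
]
Final: pos=(-35.226,-15.8), heading=342, 12 segment(s) drawn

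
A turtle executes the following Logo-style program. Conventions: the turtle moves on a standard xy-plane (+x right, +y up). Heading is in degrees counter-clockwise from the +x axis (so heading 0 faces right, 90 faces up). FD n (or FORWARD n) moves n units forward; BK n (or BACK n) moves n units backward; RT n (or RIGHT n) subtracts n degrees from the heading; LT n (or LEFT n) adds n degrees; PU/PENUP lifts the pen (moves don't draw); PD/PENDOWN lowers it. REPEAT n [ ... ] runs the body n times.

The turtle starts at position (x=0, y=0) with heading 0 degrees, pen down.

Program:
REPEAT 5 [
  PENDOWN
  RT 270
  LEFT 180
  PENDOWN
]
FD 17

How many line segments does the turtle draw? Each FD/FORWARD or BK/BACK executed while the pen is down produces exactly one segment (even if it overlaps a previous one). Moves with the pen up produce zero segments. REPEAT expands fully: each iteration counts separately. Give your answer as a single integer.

Answer: 1

Derivation:
Executing turtle program step by step:
Start: pos=(0,0), heading=0, pen down
REPEAT 5 [
  -- iteration 1/5 --
  PD: pen down
  RT 270: heading 0 -> 90
  LT 180: heading 90 -> 270
  PD: pen down
  -- iteration 2/5 --
  PD: pen down
  RT 270: heading 270 -> 0
  LT 180: heading 0 -> 180
  PD: pen down
  -- iteration 3/5 --
  PD: pen down
  RT 270: heading 180 -> 270
  LT 180: heading 270 -> 90
  PD: pen down
  -- iteration 4/5 --
  PD: pen down
  RT 270: heading 90 -> 180
  LT 180: heading 180 -> 0
  PD: pen down
  -- iteration 5/5 --
  PD: pen down
  RT 270: heading 0 -> 90
  LT 180: heading 90 -> 270
  PD: pen down
]
FD 17: (0,0) -> (0,-17) [heading=270, draw]
Final: pos=(0,-17), heading=270, 1 segment(s) drawn
Segments drawn: 1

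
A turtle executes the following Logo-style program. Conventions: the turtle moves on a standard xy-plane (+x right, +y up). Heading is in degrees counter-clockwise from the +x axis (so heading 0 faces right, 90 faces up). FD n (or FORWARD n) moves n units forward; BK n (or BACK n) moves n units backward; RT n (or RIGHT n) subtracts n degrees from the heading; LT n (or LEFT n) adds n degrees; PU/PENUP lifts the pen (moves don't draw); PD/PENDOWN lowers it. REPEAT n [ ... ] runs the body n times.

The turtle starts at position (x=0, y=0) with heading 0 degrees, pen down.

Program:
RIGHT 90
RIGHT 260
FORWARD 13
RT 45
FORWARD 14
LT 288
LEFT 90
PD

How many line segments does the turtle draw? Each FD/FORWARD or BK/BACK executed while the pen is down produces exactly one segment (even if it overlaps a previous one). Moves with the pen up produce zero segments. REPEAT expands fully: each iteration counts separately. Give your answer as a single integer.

Executing turtle program step by step:
Start: pos=(0,0), heading=0, pen down
RT 90: heading 0 -> 270
RT 260: heading 270 -> 10
FD 13: (0,0) -> (12.803,2.257) [heading=10, draw]
RT 45: heading 10 -> 325
FD 14: (12.803,2.257) -> (24.271,-5.773) [heading=325, draw]
LT 288: heading 325 -> 253
LT 90: heading 253 -> 343
PD: pen down
Final: pos=(24.271,-5.773), heading=343, 2 segment(s) drawn
Segments drawn: 2

Answer: 2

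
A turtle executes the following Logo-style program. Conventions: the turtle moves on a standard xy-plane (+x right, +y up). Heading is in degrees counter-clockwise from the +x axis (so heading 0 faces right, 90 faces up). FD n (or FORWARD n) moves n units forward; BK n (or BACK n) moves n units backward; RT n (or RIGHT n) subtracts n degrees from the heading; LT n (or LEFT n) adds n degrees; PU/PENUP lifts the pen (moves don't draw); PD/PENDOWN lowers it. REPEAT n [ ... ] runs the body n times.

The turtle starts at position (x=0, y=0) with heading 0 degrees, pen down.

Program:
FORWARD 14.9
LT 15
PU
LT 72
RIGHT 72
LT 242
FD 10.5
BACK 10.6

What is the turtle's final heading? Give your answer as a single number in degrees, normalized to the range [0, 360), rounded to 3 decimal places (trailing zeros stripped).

Answer: 257

Derivation:
Executing turtle program step by step:
Start: pos=(0,0), heading=0, pen down
FD 14.9: (0,0) -> (14.9,0) [heading=0, draw]
LT 15: heading 0 -> 15
PU: pen up
LT 72: heading 15 -> 87
RT 72: heading 87 -> 15
LT 242: heading 15 -> 257
FD 10.5: (14.9,0) -> (12.538,-10.231) [heading=257, move]
BK 10.6: (12.538,-10.231) -> (14.922,0.097) [heading=257, move]
Final: pos=(14.922,0.097), heading=257, 1 segment(s) drawn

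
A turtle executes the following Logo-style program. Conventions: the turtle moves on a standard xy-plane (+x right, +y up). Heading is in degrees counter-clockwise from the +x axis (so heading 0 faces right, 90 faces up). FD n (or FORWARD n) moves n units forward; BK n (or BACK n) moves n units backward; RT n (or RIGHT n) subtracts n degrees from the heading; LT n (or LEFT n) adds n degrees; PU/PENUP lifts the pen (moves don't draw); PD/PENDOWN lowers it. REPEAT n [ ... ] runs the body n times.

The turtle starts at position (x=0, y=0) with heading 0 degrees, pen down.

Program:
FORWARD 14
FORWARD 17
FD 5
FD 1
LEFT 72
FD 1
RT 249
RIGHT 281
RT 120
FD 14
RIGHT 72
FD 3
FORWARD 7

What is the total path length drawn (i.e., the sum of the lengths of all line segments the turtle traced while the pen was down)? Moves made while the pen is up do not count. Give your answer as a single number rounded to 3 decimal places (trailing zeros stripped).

Executing turtle program step by step:
Start: pos=(0,0), heading=0, pen down
FD 14: (0,0) -> (14,0) [heading=0, draw]
FD 17: (14,0) -> (31,0) [heading=0, draw]
FD 5: (31,0) -> (36,0) [heading=0, draw]
FD 1: (36,0) -> (37,0) [heading=0, draw]
LT 72: heading 0 -> 72
FD 1: (37,0) -> (37.309,0.951) [heading=72, draw]
RT 249: heading 72 -> 183
RT 281: heading 183 -> 262
RT 120: heading 262 -> 142
FD 14: (37.309,0.951) -> (26.277,9.57) [heading=142, draw]
RT 72: heading 142 -> 70
FD 3: (26.277,9.57) -> (27.303,12.389) [heading=70, draw]
FD 7: (27.303,12.389) -> (29.697,18.967) [heading=70, draw]
Final: pos=(29.697,18.967), heading=70, 8 segment(s) drawn

Segment lengths:
  seg 1: (0,0) -> (14,0), length = 14
  seg 2: (14,0) -> (31,0), length = 17
  seg 3: (31,0) -> (36,0), length = 5
  seg 4: (36,0) -> (37,0), length = 1
  seg 5: (37,0) -> (37.309,0.951), length = 1
  seg 6: (37.309,0.951) -> (26.277,9.57), length = 14
  seg 7: (26.277,9.57) -> (27.303,12.389), length = 3
  seg 8: (27.303,12.389) -> (29.697,18.967), length = 7
Total = 62

Answer: 62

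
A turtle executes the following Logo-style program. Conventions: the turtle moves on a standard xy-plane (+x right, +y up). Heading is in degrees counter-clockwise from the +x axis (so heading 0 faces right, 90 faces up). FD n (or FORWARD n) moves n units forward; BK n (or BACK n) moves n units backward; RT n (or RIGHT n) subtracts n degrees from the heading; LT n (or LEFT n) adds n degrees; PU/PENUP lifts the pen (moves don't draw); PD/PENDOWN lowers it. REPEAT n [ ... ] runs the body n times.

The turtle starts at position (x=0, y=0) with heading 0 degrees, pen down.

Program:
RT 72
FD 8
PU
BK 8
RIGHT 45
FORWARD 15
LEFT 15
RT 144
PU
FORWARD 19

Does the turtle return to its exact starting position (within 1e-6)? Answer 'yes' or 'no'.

Answer: no

Derivation:
Executing turtle program step by step:
Start: pos=(0,0), heading=0, pen down
RT 72: heading 0 -> 288
FD 8: (0,0) -> (2.472,-7.608) [heading=288, draw]
PU: pen up
BK 8: (2.472,-7.608) -> (0,0) [heading=288, move]
RT 45: heading 288 -> 243
FD 15: (0,0) -> (-6.81,-13.365) [heading=243, move]
LT 15: heading 243 -> 258
RT 144: heading 258 -> 114
PU: pen up
FD 19: (-6.81,-13.365) -> (-14.538,3.992) [heading=114, move]
Final: pos=(-14.538,3.992), heading=114, 1 segment(s) drawn

Start position: (0, 0)
Final position: (-14.538, 3.992)
Distance = 15.076; >= 1e-6 -> NOT closed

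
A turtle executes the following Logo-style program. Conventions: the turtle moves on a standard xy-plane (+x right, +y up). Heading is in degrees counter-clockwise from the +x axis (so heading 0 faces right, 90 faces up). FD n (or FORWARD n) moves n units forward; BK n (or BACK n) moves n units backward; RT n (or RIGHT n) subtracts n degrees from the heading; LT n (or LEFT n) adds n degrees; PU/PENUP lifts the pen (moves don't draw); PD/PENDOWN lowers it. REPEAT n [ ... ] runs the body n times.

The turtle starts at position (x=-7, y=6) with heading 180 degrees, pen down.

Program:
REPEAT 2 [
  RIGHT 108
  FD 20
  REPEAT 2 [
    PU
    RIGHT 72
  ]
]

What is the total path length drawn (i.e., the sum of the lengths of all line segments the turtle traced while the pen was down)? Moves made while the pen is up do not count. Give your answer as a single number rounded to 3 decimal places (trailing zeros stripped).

Executing turtle program step by step:
Start: pos=(-7,6), heading=180, pen down
REPEAT 2 [
  -- iteration 1/2 --
  RT 108: heading 180 -> 72
  FD 20: (-7,6) -> (-0.82,25.021) [heading=72, draw]
  REPEAT 2 [
    -- iteration 1/2 --
    PU: pen up
    RT 72: heading 72 -> 0
    -- iteration 2/2 --
    PU: pen up
    RT 72: heading 0 -> 288
  ]
  -- iteration 2/2 --
  RT 108: heading 288 -> 180
  FD 20: (-0.82,25.021) -> (-20.82,25.021) [heading=180, move]
  REPEAT 2 [
    -- iteration 1/2 --
    PU: pen up
    RT 72: heading 180 -> 108
    -- iteration 2/2 --
    PU: pen up
    RT 72: heading 108 -> 36
  ]
]
Final: pos=(-20.82,25.021), heading=36, 1 segment(s) drawn

Segment lengths:
  seg 1: (-7,6) -> (-0.82,25.021), length = 20
Total = 20

Answer: 20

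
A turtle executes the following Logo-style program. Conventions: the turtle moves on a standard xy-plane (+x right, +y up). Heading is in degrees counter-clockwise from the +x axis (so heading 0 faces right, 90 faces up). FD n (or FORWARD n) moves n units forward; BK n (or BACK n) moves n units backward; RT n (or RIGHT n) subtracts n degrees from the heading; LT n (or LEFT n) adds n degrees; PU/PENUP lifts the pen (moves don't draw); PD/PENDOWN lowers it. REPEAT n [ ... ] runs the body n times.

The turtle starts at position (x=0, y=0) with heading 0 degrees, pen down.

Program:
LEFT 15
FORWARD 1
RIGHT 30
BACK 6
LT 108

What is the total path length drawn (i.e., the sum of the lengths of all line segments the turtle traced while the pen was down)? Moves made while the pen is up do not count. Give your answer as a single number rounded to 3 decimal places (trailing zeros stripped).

Answer: 7

Derivation:
Executing turtle program step by step:
Start: pos=(0,0), heading=0, pen down
LT 15: heading 0 -> 15
FD 1: (0,0) -> (0.966,0.259) [heading=15, draw]
RT 30: heading 15 -> 345
BK 6: (0.966,0.259) -> (-4.83,1.812) [heading=345, draw]
LT 108: heading 345 -> 93
Final: pos=(-4.83,1.812), heading=93, 2 segment(s) drawn

Segment lengths:
  seg 1: (0,0) -> (0.966,0.259), length = 1
  seg 2: (0.966,0.259) -> (-4.83,1.812), length = 6
Total = 7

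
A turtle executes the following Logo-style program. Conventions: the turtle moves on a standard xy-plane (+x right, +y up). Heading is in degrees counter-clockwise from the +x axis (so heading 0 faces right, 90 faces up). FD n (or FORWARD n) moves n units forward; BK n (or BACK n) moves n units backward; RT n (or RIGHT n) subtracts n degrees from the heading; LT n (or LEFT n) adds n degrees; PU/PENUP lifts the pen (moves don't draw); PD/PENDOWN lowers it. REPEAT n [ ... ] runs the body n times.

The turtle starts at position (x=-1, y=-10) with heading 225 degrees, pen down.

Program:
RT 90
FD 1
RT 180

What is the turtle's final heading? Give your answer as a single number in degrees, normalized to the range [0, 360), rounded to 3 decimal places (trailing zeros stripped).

Executing turtle program step by step:
Start: pos=(-1,-10), heading=225, pen down
RT 90: heading 225 -> 135
FD 1: (-1,-10) -> (-1.707,-9.293) [heading=135, draw]
RT 180: heading 135 -> 315
Final: pos=(-1.707,-9.293), heading=315, 1 segment(s) drawn

Answer: 315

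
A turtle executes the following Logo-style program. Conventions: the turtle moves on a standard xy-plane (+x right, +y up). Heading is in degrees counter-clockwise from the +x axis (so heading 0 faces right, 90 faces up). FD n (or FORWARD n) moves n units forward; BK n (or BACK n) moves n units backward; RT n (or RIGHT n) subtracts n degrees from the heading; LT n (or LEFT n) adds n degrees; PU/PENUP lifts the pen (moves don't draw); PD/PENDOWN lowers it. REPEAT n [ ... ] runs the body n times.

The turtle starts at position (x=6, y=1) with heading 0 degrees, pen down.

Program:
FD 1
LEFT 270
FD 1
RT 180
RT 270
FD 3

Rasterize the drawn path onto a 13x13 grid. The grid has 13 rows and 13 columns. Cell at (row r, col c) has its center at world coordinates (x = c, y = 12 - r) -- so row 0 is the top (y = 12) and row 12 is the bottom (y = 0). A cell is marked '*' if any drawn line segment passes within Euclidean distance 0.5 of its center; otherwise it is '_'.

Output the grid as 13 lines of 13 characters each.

Segment 0: (6,1) -> (7,1)
Segment 1: (7,1) -> (7,0)
Segment 2: (7,0) -> (4,-0)

Answer: _____________
_____________
_____________
_____________
_____________
_____________
_____________
_____________
_____________
_____________
_____________
______**_____
____****_____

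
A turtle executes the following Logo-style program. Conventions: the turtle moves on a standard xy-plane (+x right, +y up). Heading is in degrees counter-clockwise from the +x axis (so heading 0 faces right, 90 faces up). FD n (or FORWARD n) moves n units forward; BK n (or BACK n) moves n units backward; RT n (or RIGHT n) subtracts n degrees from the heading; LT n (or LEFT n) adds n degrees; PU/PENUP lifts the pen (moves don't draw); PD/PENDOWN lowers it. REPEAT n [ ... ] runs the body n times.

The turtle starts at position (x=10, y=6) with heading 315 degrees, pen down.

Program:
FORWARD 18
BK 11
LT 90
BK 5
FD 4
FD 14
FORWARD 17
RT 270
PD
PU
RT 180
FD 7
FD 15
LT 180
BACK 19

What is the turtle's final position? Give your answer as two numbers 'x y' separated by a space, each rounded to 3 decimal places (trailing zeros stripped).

Answer: 65.154 -6.728

Derivation:
Executing turtle program step by step:
Start: pos=(10,6), heading=315, pen down
FD 18: (10,6) -> (22.728,-6.728) [heading=315, draw]
BK 11: (22.728,-6.728) -> (14.95,1.05) [heading=315, draw]
LT 90: heading 315 -> 45
BK 5: (14.95,1.05) -> (11.414,-2.485) [heading=45, draw]
FD 4: (11.414,-2.485) -> (14.243,0.343) [heading=45, draw]
FD 14: (14.243,0.343) -> (24.142,10.243) [heading=45, draw]
FD 17: (24.142,10.243) -> (36.163,22.263) [heading=45, draw]
RT 270: heading 45 -> 135
PD: pen down
PU: pen up
RT 180: heading 135 -> 315
FD 7: (36.163,22.263) -> (41.113,17.314) [heading=315, move]
FD 15: (41.113,17.314) -> (51.719,6.707) [heading=315, move]
LT 180: heading 315 -> 135
BK 19: (51.719,6.707) -> (65.154,-6.728) [heading=135, move]
Final: pos=(65.154,-6.728), heading=135, 6 segment(s) drawn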